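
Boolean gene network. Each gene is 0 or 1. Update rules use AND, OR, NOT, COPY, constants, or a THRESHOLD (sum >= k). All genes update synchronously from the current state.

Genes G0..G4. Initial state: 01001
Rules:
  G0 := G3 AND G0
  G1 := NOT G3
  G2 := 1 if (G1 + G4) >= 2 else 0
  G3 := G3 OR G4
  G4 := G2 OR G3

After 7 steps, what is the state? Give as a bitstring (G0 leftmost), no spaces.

Step 1: G0=G3&G0=0&0=0 G1=NOT G3=NOT 0=1 G2=(1+1>=2)=1 G3=G3|G4=0|1=1 G4=G2|G3=0|0=0 -> 01110
Step 2: G0=G3&G0=1&0=0 G1=NOT G3=NOT 1=0 G2=(1+0>=2)=0 G3=G3|G4=1|0=1 G4=G2|G3=1|1=1 -> 00011
Step 3: G0=G3&G0=1&0=0 G1=NOT G3=NOT 1=0 G2=(0+1>=2)=0 G3=G3|G4=1|1=1 G4=G2|G3=0|1=1 -> 00011
Step 4: G0=G3&G0=1&0=0 G1=NOT G3=NOT 1=0 G2=(0+1>=2)=0 G3=G3|G4=1|1=1 G4=G2|G3=0|1=1 -> 00011
Step 5: G0=G3&G0=1&0=0 G1=NOT G3=NOT 1=0 G2=(0+1>=2)=0 G3=G3|G4=1|1=1 G4=G2|G3=0|1=1 -> 00011
Step 6: G0=G3&G0=1&0=0 G1=NOT G3=NOT 1=0 G2=(0+1>=2)=0 G3=G3|G4=1|1=1 G4=G2|G3=0|1=1 -> 00011
Step 7: G0=G3&G0=1&0=0 G1=NOT G3=NOT 1=0 G2=(0+1>=2)=0 G3=G3|G4=1|1=1 G4=G2|G3=0|1=1 -> 00011

00011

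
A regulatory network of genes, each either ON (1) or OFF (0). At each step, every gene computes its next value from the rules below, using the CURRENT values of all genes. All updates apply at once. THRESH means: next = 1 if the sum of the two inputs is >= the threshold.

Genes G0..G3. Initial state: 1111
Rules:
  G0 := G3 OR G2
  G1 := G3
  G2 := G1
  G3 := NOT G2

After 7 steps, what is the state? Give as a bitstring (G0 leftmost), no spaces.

Step 1: G0=G3|G2=1|1=1 G1=G3=1 G2=G1=1 G3=NOT G2=NOT 1=0 -> 1110
Step 2: G0=G3|G2=0|1=1 G1=G3=0 G2=G1=1 G3=NOT G2=NOT 1=0 -> 1010
Step 3: G0=G3|G2=0|1=1 G1=G3=0 G2=G1=0 G3=NOT G2=NOT 1=0 -> 1000
Step 4: G0=G3|G2=0|0=0 G1=G3=0 G2=G1=0 G3=NOT G2=NOT 0=1 -> 0001
Step 5: G0=G3|G2=1|0=1 G1=G3=1 G2=G1=0 G3=NOT G2=NOT 0=1 -> 1101
Step 6: G0=G3|G2=1|0=1 G1=G3=1 G2=G1=1 G3=NOT G2=NOT 0=1 -> 1111
Step 7: G0=G3|G2=1|1=1 G1=G3=1 G2=G1=1 G3=NOT G2=NOT 1=0 -> 1110

1110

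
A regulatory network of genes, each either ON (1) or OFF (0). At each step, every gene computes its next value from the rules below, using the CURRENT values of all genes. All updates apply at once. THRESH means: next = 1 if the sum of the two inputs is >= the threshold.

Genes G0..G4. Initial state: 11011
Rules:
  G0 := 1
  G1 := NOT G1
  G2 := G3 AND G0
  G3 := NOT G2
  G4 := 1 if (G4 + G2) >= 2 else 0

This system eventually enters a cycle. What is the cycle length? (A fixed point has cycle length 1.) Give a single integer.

Step 0: 11011
Step 1: G0=1(const) G1=NOT G1=NOT 1=0 G2=G3&G0=1&1=1 G3=NOT G2=NOT 0=1 G4=(1+0>=2)=0 -> 10110
Step 2: G0=1(const) G1=NOT G1=NOT 0=1 G2=G3&G0=1&1=1 G3=NOT G2=NOT 1=0 G4=(0+1>=2)=0 -> 11100
Step 3: G0=1(const) G1=NOT G1=NOT 1=0 G2=G3&G0=0&1=0 G3=NOT G2=NOT 1=0 G4=(0+1>=2)=0 -> 10000
Step 4: G0=1(const) G1=NOT G1=NOT 0=1 G2=G3&G0=0&1=0 G3=NOT G2=NOT 0=1 G4=(0+0>=2)=0 -> 11010
Step 5: G0=1(const) G1=NOT G1=NOT 1=0 G2=G3&G0=1&1=1 G3=NOT G2=NOT 0=1 G4=(0+0>=2)=0 -> 10110
State from step 5 equals state from step 1 -> cycle length 4

Answer: 4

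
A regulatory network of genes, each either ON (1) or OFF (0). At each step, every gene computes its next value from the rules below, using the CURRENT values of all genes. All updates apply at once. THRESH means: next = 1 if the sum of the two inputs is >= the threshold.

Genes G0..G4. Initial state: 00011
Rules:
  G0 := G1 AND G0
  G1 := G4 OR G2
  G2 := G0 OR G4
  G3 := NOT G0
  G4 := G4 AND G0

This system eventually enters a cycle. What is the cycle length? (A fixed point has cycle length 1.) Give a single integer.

Step 0: 00011
Step 1: G0=G1&G0=0&0=0 G1=G4|G2=1|0=1 G2=G0|G4=0|1=1 G3=NOT G0=NOT 0=1 G4=G4&G0=1&0=0 -> 01110
Step 2: G0=G1&G0=1&0=0 G1=G4|G2=0|1=1 G2=G0|G4=0|0=0 G3=NOT G0=NOT 0=1 G4=G4&G0=0&0=0 -> 01010
Step 3: G0=G1&G0=1&0=0 G1=G4|G2=0|0=0 G2=G0|G4=0|0=0 G3=NOT G0=NOT 0=1 G4=G4&G0=0&0=0 -> 00010
Step 4: G0=G1&G0=0&0=0 G1=G4|G2=0|0=0 G2=G0|G4=0|0=0 G3=NOT G0=NOT 0=1 G4=G4&G0=0&0=0 -> 00010
State from step 4 equals state from step 3 -> cycle length 1

Answer: 1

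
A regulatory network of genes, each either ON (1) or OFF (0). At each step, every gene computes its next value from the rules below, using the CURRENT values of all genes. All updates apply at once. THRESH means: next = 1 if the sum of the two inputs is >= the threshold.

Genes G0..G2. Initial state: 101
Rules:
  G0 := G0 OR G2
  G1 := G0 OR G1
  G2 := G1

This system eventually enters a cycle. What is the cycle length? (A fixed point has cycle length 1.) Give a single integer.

Step 0: 101
Step 1: G0=G0|G2=1|1=1 G1=G0|G1=1|0=1 G2=G1=0 -> 110
Step 2: G0=G0|G2=1|0=1 G1=G0|G1=1|1=1 G2=G1=1 -> 111
Step 3: G0=G0|G2=1|1=1 G1=G0|G1=1|1=1 G2=G1=1 -> 111
State from step 3 equals state from step 2 -> cycle length 1

Answer: 1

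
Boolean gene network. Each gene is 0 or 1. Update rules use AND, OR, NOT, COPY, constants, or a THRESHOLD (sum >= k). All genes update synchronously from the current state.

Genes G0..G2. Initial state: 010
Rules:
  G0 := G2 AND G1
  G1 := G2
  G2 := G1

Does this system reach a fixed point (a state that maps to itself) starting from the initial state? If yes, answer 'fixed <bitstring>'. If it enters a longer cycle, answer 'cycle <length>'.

Step 0: 010
Step 1: G0=G2&G1=0&1=0 G1=G2=0 G2=G1=1 -> 001
Step 2: G0=G2&G1=1&0=0 G1=G2=1 G2=G1=0 -> 010
Cycle of length 2 starting at step 0 -> no fixed point

Answer: cycle 2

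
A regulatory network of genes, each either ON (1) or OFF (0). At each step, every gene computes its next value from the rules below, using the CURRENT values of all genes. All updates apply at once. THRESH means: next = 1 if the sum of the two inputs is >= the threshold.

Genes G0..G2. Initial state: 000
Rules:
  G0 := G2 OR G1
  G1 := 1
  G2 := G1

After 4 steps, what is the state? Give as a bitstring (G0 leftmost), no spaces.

Step 1: G0=G2|G1=0|0=0 G1=1(const) G2=G1=0 -> 010
Step 2: G0=G2|G1=0|1=1 G1=1(const) G2=G1=1 -> 111
Step 3: G0=G2|G1=1|1=1 G1=1(const) G2=G1=1 -> 111
Step 4: G0=G2|G1=1|1=1 G1=1(const) G2=G1=1 -> 111

111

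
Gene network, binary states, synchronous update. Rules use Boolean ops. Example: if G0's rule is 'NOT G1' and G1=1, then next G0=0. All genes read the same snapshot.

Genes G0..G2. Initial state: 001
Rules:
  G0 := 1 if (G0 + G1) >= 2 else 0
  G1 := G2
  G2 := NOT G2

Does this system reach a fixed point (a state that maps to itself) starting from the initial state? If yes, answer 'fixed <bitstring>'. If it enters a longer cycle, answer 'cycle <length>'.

Answer: cycle 2

Derivation:
Step 0: 001
Step 1: G0=(0+0>=2)=0 G1=G2=1 G2=NOT G2=NOT 1=0 -> 010
Step 2: G0=(0+1>=2)=0 G1=G2=0 G2=NOT G2=NOT 0=1 -> 001
Cycle of length 2 starting at step 0 -> no fixed point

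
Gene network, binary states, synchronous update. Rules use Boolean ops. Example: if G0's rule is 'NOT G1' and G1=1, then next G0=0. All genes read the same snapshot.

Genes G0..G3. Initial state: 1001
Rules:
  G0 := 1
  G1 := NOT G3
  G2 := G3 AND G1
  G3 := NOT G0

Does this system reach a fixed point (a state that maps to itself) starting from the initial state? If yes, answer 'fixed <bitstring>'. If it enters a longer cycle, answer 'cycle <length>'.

Step 0: 1001
Step 1: G0=1(const) G1=NOT G3=NOT 1=0 G2=G3&G1=1&0=0 G3=NOT G0=NOT 1=0 -> 1000
Step 2: G0=1(const) G1=NOT G3=NOT 0=1 G2=G3&G1=0&0=0 G3=NOT G0=NOT 1=0 -> 1100
Step 3: G0=1(const) G1=NOT G3=NOT 0=1 G2=G3&G1=0&1=0 G3=NOT G0=NOT 1=0 -> 1100
Fixed point reached at step 2: 1100

Answer: fixed 1100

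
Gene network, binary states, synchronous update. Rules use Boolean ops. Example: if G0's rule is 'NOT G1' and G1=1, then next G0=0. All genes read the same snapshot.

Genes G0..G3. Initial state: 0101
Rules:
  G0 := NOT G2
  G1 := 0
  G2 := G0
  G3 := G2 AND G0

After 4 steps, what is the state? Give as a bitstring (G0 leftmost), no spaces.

Step 1: G0=NOT G2=NOT 0=1 G1=0(const) G2=G0=0 G3=G2&G0=0&0=0 -> 1000
Step 2: G0=NOT G2=NOT 0=1 G1=0(const) G2=G0=1 G3=G2&G0=0&1=0 -> 1010
Step 3: G0=NOT G2=NOT 1=0 G1=0(const) G2=G0=1 G3=G2&G0=1&1=1 -> 0011
Step 4: G0=NOT G2=NOT 1=0 G1=0(const) G2=G0=0 G3=G2&G0=1&0=0 -> 0000

0000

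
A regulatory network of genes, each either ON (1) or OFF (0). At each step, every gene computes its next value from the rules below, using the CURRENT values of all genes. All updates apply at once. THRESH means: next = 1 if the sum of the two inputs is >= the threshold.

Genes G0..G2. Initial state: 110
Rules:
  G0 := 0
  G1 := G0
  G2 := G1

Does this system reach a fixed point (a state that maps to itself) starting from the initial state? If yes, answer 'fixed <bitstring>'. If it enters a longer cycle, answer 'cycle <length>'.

Step 0: 110
Step 1: G0=0(const) G1=G0=1 G2=G1=1 -> 011
Step 2: G0=0(const) G1=G0=0 G2=G1=1 -> 001
Step 3: G0=0(const) G1=G0=0 G2=G1=0 -> 000
Step 4: G0=0(const) G1=G0=0 G2=G1=0 -> 000
Fixed point reached at step 3: 000

Answer: fixed 000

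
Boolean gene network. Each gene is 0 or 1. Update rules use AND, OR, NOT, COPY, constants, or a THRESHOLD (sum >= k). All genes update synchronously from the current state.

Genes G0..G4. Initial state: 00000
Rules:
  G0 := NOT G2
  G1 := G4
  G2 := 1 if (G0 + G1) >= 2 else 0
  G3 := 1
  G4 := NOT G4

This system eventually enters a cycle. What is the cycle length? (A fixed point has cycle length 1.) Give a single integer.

Step 0: 00000
Step 1: G0=NOT G2=NOT 0=1 G1=G4=0 G2=(0+0>=2)=0 G3=1(const) G4=NOT G4=NOT 0=1 -> 10011
Step 2: G0=NOT G2=NOT 0=1 G1=G4=1 G2=(1+0>=2)=0 G3=1(const) G4=NOT G4=NOT 1=0 -> 11010
Step 3: G0=NOT G2=NOT 0=1 G1=G4=0 G2=(1+1>=2)=1 G3=1(const) G4=NOT G4=NOT 0=1 -> 10111
Step 4: G0=NOT G2=NOT 1=0 G1=G4=1 G2=(1+0>=2)=0 G3=1(const) G4=NOT G4=NOT 1=0 -> 01010
Step 5: G0=NOT G2=NOT 0=1 G1=G4=0 G2=(0+1>=2)=0 G3=1(const) G4=NOT G4=NOT 0=1 -> 10011
State from step 5 equals state from step 1 -> cycle length 4

Answer: 4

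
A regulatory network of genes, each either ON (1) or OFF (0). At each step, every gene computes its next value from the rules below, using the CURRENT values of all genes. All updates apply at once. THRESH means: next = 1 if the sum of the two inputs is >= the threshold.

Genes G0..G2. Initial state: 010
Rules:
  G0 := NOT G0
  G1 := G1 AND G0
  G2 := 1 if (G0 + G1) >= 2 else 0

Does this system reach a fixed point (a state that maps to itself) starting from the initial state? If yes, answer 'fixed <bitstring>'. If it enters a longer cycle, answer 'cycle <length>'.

Answer: cycle 2

Derivation:
Step 0: 010
Step 1: G0=NOT G0=NOT 0=1 G1=G1&G0=1&0=0 G2=(0+1>=2)=0 -> 100
Step 2: G0=NOT G0=NOT 1=0 G1=G1&G0=0&1=0 G2=(1+0>=2)=0 -> 000
Step 3: G0=NOT G0=NOT 0=1 G1=G1&G0=0&0=0 G2=(0+0>=2)=0 -> 100
Cycle of length 2 starting at step 1 -> no fixed point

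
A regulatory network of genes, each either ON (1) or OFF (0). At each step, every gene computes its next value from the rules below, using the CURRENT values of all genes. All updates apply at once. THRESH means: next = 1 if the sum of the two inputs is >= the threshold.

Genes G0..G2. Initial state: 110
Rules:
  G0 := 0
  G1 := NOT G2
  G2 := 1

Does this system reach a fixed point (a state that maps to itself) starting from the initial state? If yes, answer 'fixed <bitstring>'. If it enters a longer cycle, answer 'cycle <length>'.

Step 0: 110
Step 1: G0=0(const) G1=NOT G2=NOT 0=1 G2=1(const) -> 011
Step 2: G0=0(const) G1=NOT G2=NOT 1=0 G2=1(const) -> 001
Step 3: G0=0(const) G1=NOT G2=NOT 1=0 G2=1(const) -> 001
Fixed point reached at step 2: 001

Answer: fixed 001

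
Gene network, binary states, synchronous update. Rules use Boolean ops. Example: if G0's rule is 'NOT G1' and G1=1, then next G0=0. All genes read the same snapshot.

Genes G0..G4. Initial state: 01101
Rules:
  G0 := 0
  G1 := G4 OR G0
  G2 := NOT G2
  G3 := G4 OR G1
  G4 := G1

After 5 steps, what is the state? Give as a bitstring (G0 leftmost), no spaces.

Step 1: G0=0(const) G1=G4|G0=1|0=1 G2=NOT G2=NOT 1=0 G3=G4|G1=1|1=1 G4=G1=1 -> 01011
Step 2: G0=0(const) G1=G4|G0=1|0=1 G2=NOT G2=NOT 0=1 G3=G4|G1=1|1=1 G4=G1=1 -> 01111
Step 3: G0=0(const) G1=G4|G0=1|0=1 G2=NOT G2=NOT 1=0 G3=G4|G1=1|1=1 G4=G1=1 -> 01011
Step 4: G0=0(const) G1=G4|G0=1|0=1 G2=NOT G2=NOT 0=1 G3=G4|G1=1|1=1 G4=G1=1 -> 01111
Step 5: G0=0(const) G1=G4|G0=1|0=1 G2=NOT G2=NOT 1=0 G3=G4|G1=1|1=1 G4=G1=1 -> 01011

01011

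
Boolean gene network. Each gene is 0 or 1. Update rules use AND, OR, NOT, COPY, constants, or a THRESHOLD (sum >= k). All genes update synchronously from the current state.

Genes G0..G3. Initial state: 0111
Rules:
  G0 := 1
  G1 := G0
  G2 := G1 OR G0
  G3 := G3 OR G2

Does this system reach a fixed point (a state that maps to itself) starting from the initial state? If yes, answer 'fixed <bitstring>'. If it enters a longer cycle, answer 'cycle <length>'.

Step 0: 0111
Step 1: G0=1(const) G1=G0=0 G2=G1|G0=1|0=1 G3=G3|G2=1|1=1 -> 1011
Step 2: G0=1(const) G1=G0=1 G2=G1|G0=0|1=1 G3=G3|G2=1|1=1 -> 1111
Step 3: G0=1(const) G1=G0=1 G2=G1|G0=1|1=1 G3=G3|G2=1|1=1 -> 1111
Fixed point reached at step 2: 1111

Answer: fixed 1111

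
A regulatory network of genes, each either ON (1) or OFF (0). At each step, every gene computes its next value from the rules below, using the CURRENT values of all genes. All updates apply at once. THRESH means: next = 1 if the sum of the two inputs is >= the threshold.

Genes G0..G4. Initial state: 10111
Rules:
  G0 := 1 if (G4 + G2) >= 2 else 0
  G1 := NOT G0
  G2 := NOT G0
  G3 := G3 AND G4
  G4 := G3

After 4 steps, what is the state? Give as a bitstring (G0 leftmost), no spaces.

Step 1: G0=(1+1>=2)=1 G1=NOT G0=NOT 1=0 G2=NOT G0=NOT 1=0 G3=G3&G4=1&1=1 G4=G3=1 -> 10011
Step 2: G0=(1+0>=2)=0 G1=NOT G0=NOT 1=0 G2=NOT G0=NOT 1=0 G3=G3&G4=1&1=1 G4=G3=1 -> 00011
Step 3: G0=(1+0>=2)=0 G1=NOT G0=NOT 0=1 G2=NOT G0=NOT 0=1 G3=G3&G4=1&1=1 G4=G3=1 -> 01111
Step 4: G0=(1+1>=2)=1 G1=NOT G0=NOT 0=1 G2=NOT G0=NOT 0=1 G3=G3&G4=1&1=1 G4=G3=1 -> 11111

11111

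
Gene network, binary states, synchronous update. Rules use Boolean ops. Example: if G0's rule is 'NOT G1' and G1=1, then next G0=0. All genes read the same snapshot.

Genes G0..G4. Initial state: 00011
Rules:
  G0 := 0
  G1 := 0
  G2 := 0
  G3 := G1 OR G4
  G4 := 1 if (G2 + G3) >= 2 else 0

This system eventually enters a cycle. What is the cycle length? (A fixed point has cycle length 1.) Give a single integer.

Answer: 1

Derivation:
Step 0: 00011
Step 1: G0=0(const) G1=0(const) G2=0(const) G3=G1|G4=0|1=1 G4=(0+1>=2)=0 -> 00010
Step 2: G0=0(const) G1=0(const) G2=0(const) G3=G1|G4=0|0=0 G4=(0+1>=2)=0 -> 00000
Step 3: G0=0(const) G1=0(const) G2=0(const) G3=G1|G4=0|0=0 G4=(0+0>=2)=0 -> 00000
State from step 3 equals state from step 2 -> cycle length 1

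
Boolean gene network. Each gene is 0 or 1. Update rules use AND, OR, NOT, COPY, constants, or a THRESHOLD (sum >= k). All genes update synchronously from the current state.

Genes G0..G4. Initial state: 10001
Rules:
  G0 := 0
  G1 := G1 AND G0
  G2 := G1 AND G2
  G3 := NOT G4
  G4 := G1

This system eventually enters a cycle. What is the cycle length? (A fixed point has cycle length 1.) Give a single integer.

Answer: 1

Derivation:
Step 0: 10001
Step 1: G0=0(const) G1=G1&G0=0&1=0 G2=G1&G2=0&0=0 G3=NOT G4=NOT 1=0 G4=G1=0 -> 00000
Step 2: G0=0(const) G1=G1&G0=0&0=0 G2=G1&G2=0&0=0 G3=NOT G4=NOT 0=1 G4=G1=0 -> 00010
Step 3: G0=0(const) G1=G1&G0=0&0=0 G2=G1&G2=0&0=0 G3=NOT G4=NOT 0=1 G4=G1=0 -> 00010
State from step 3 equals state from step 2 -> cycle length 1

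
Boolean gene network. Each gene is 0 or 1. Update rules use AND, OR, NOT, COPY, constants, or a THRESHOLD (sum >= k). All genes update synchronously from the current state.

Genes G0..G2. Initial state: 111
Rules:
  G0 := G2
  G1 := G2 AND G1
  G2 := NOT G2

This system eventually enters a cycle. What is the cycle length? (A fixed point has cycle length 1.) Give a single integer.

Step 0: 111
Step 1: G0=G2=1 G1=G2&G1=1&1=1 G2=NOT G2=NOT 1=0 -> 110
Step 2: G0=G2=0 G1=G2&G1=0&1=0 G2=NOT G2=NOT 0=1 -> 001
Step 3: G0=G2=1 G1=G2&G1=1&0=0 G2=NOT G2=NOT 1=0 -> 100
Step 4: G0=G2=0 G1=G2&G1=0&0=0 G2=NOT G2=NOT 0=1 -> 001
State from step 4 equals state from step 2 -> cycle length 2

Answer: 2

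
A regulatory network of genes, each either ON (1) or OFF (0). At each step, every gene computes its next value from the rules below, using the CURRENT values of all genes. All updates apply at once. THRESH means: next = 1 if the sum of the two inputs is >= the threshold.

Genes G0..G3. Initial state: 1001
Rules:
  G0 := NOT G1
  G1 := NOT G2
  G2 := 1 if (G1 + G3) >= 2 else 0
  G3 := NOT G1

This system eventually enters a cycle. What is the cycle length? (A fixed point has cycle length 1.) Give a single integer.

Step 0: 1001
Step 1: G0=NOT G1=NOT 0=1 G1=NOT G2=NOT 0=1 G2=(0+1>=2)=0 G3=NOT G1=NOT 0=1 -> 1101
Step 2: G0=NOT G1=NOT 1=0 G1=NOT G2=NOT 0=1 G2=(1+1>=2)=1 G3=NOT G1=NOT 1=0 -> 0110
Step 3: G0=NOT G1=NOT 1=0 G1=NOT G2=NOT 1=0 G2=(1+0>=2)=0 G3=NOT G1=NOT 1=0 -> 0000
Step 4: G0=NOT G1=NOT 0=1 G1=NOT G2=NOT 0=1 G2=(0+0>=2)=0 G3=NOT G1=NOT 0=1 -> 1101
State from step 4 equals state from step 1 -> cycle length 3

Answer: 3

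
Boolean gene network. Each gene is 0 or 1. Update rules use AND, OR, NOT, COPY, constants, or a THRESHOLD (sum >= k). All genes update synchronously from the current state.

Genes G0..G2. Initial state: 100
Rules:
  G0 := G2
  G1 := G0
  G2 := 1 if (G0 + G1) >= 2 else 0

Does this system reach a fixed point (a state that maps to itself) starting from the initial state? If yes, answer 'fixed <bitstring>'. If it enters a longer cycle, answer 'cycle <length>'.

Answer: fixed 000

Derivation:
Step 0: 100
Step 1: G0=G2=0 G1=G0=1 G2=(1+0>=2)=0 -> 010
Step 2: G0=G2=0 G1=G0=0 G2=(0+1>=2)=0 -> 000
Step 3: G0=G2=0 G1=G0=0 G2=(0+0>=2)=0 -> 000
Fixed point reached at step 2: 000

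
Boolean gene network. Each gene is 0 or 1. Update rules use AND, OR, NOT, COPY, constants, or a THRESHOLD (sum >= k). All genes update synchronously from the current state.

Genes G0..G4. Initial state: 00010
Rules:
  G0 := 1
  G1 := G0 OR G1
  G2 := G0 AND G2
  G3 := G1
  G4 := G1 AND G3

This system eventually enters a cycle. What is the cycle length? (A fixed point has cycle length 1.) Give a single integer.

Step 0: 00010
Step 1: G0=1(const) G1=G0|G1=0|0=0 G2=G0&G2=0&0=0 G3=G1=0 G4=G1&G3=0&1=0 -> 10000
Step 2: G0=1(const) G1=G0|G1=1|0=1 G2=G0&G2=1&0=0 G3=G1=0 G4=G1&G3=0&0=0 -> 11000
Step 3: G0=1(const) G1=G0|G1=1|1=1 G2=G0&G2=1&0=0 G3=G1=1 G4=G1&G3=1&0=0 -> 11010
Step 4: G0=1(const) G1=G0|G1=1|1=1 G2=G0&G2=1&0=0 G3=G1=1 G4=G1&G3=1&1=1 -> 11011
Step 5: G0=1(const) G1=G0|G1=1|1=1 G2=G0&G2=1&0=0 G3=G1=1 G4=G1&G3=1&1=1 -> 11011
State from step 5 equals state from step 4 -> cycle length 1

Answer: 1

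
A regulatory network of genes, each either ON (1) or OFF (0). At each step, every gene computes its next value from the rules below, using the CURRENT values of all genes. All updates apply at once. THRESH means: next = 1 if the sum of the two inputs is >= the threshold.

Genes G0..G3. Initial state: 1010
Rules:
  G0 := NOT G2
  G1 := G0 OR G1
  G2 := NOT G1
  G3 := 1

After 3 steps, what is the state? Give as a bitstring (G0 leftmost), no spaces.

Step 1: G0=NOT G2=NOT 1=0 G1=G0|G1=1|0=1 G2=NOT G1=NOT 0=1 G3=1(const) -> 0111
Step 2: G0=NOT G2=NOT 1=0 G1=G0|G1=0|1=1 G2=NOT G1=NOT 1=0 G3=1(const) -> 0101
Step 3: G0=NOT G2=NOT 0=1 G1=G0|G1=0|1=1 G2=NOT G1=NOT 1=0 G3=1(const) -> 1101

1101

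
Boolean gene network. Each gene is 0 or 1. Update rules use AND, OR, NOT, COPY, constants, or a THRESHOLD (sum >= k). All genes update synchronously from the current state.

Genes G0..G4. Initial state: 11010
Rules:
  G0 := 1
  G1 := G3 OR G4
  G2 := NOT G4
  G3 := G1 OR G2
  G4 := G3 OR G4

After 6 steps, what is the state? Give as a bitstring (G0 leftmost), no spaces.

Step 1: G0=1(const) G1=G3|G4=1|0=1 G2=NOT G4=NOT 0=1 G3=G1|G2=1|0=1 G4=G3|G4=1|0=1 -> 11111
Step 2: G0=1(const) G1=G3|G4=1|1=1 G2=NOT G4=NOT 1=0 G3=G1|G2=1|1=1 G4=G3|G4=1|1=1 -> 11011
Step 3: G0=1(const) G1=G3|G4=1|1=1 G2=NOT G4=NOT 1=0 G3=G1|G2=1|0=1 G4=G3|G4=1|1=1 -> 11011
Step 4: G0=1(const) G1=G3|G4=1|1=1 G2=NOT G4=NOT 1=0 G3=G1|G2=1|0=1 G4=G3|G4=1|1=1 -> 11011
Step 5: G0=1(const) G1=G3|G4=1|1=1 G2=NOT G4=NOT 1=0 G3=G1|G2=1|0=1 G4=G3|G4=1|1=1 -> 11011
Step 6: G0=1(const) G1=G3|G4=1|1=1 G2=NOT G4=NOT 1=0 G3=G1|G2=1|0=1 G4=G3|G4=1|1=1 -> 11011

11011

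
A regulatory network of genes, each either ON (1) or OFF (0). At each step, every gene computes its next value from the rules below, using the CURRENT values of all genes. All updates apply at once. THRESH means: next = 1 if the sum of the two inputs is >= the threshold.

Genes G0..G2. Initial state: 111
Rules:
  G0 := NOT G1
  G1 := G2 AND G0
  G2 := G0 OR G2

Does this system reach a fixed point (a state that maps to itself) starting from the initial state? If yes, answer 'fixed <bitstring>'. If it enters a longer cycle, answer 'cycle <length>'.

Answer: cycle 4

Derivation:
Step 0: 111
Step 1: G0=NOT G1=NOT 1=0 G1=G2&G0=1&1=1 G2=G0|G2=1|1=1 -> 011
Step 2: G0=NOT G1=NOT 1=0 G1=G2&G0=1&0=0 G2=G0|G2=0|1=1 -> 001
Step 3: G0=NOT G1=NOT 0=1 G1=G2&G0=1&0=0 G2=G0|G2=0|1=1 -> 101
Step 4: G0=NOT G1=NOT 0=1 G1=G2&G0=1&1=1 G2=G0|G2=1|1=1 -> 111
Cycle of length 4 starting at step 0 -> no fixed point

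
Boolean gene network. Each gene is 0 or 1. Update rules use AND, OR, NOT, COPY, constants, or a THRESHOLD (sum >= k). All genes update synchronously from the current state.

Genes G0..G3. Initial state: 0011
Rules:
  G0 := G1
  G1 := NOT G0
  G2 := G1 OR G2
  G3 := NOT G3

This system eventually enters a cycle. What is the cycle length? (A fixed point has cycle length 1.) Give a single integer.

Answer: 4

Derivation:
Step 0: 0011
Step 1: G0=G1=0 G1=NOT G0=NOT 0=1 G2=G1|G2=0|1=1 G3=NOT G3=NOT 1=0 -> 0110
Step 2: G0=G1=1 G1=NOT G0=NOT 0=1 G2=G1|G2=1|1=1 G3=NOT G3=NOT 0=1 -> 1111
Step 3: G0=G1=1 G1=NOT G0=NOT 1=0 G2=G1|G2=1|1=1 G3=NOT G3=NOT 1=0 -> 1010
Step 4: G0=G1=0 G1=NOT G0=NOT 1=0 G2=G1|G2=0|1=1 G3=NOT G3=NOT 0=1 -> 0011
State from step 4 equals state from step 0 -> cycle length 4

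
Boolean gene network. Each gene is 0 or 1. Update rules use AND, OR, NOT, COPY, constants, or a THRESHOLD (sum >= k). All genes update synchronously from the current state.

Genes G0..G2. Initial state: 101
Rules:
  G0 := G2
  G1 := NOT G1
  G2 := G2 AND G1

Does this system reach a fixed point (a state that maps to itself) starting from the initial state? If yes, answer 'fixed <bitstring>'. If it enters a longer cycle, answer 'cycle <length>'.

Step 0: 101
Step 1: G0=G2=1 G1=NOT G1=NOT 0=1 G2=G2&G1=1&0=0 -> 110
Step 2: G0=G2=0 G1=NOT G1=NOT 1=0 G2=G2&G1=0&1=0 -> 000
Step 3: G0=G2=0 G1=NOT G1=NOT 0=1 G2=G2&G1=0&0=0 -> 010
Step 4: G0=G2=0 G1=NOT G1=NOT 1=0 G2=G2&G1=0&1=0 -> 000
Cycle of length 2 starting at step 2 -> no fixed point

Answer: cycle 2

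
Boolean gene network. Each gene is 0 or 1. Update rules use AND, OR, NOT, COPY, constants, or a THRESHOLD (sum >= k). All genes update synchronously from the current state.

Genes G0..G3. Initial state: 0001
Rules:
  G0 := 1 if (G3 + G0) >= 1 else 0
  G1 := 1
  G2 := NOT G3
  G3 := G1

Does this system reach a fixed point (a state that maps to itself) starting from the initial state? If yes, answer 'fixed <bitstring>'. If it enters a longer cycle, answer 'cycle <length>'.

Step 0: 0001
Step 1: G0=(1+0>=1)=1 G1=1(const) G2=NOT G3=NOT 1=0 G3=G1=0 -> 1100
Step 2: G0=(0+1>=1)=1 G1=1(const) G2=NOT G3=NOT 0=1 G3=G1=1 -> 1111
Step 3: G0=(1+1>=1)=1 G1=1(const) G2=NOT G3=NOT 1=0 G3=G1=1 -> 1101
Step 4: G0=(1+1>=1)=1 G1=1(const) G2=NOT G3=NOT 1=0 G3=G1=1 -> 1101
Fixed point reached at step 3: 1101

Answer: fixed 1101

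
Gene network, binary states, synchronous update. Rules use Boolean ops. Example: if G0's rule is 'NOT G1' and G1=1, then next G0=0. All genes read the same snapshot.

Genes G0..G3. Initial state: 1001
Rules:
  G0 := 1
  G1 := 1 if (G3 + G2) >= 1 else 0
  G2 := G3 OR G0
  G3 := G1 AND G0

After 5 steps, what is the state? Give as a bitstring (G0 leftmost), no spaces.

Step 1: G0=1(const) G1=(1+0>=1)=1 G2=G3|G0=1|1=1 G3=G1&G0=0&1=0 -> 1110
Step 2: G0=1(const) G1=(0+1>=1)=1 G2=G3|G0=0|1=1 G3=G1&G0=1&1=1 -> 1111
Step 3: G0=1(const) G1=(1+1>=1)=1 G2=G3|G0=1|1=1 G3=G1&G0=1&1=1 -> 1111
Step 4: G0=1(const) G1=(1+1>=1)=1 G2=G3|G0=1|1=1 G3=G1&G0=1&1=1 -> 1111
Step 5: G0=1(const) G1=(1+1>=1)=1 G2=G3|G0=1|1=1 G3=G1&G0=1&1=1 -> 1111

1111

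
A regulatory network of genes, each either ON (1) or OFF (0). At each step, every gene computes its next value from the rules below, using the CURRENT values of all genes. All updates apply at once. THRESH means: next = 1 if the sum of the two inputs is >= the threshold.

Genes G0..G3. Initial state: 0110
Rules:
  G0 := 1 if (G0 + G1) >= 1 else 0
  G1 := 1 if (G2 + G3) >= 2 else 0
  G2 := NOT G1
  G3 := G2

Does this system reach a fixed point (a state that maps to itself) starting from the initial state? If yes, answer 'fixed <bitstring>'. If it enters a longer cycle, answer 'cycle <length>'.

Step 0: 0110
Step 1: G0=(0+1>=1)=1 G1=(1+0>=2)=0 G2=NOT G1=NOT 1=0 G3=G2=1 -> 1001
Step 2: G0=(1+0>=1)=1 G1=(0+1>=2)=0 G2=NOT G1=NOT 0=1 G3=G2=0 -> 1010
Step 3: G0=(1+0>=1)=1 G1=(1+0>=2)=0 G2=NOT G1=NOT 0=1 G3=G2=1 -> 1011
Step 4: G0=(1+0>=1)=1 G1=(1+1>=2)=1 G2=NOT G1=NOT 0=1 G3=G2=1 -> 1111
Step 5: G0=(1+1>=1)=1 G1=(1+1>=2)=1 G2=NOT G1=NOT 1=0 G3=G2=1 -> 1101
Step 6: G0=(1+1>=1)=1 G1=(0+1>=2)=0 G2=NOT G1=NOT 1=0 G3=G2=0 -> 1000
Step 7: G0=(1+0>=1)=1 G1=(0+0>=2)=0 G2=NOT G1=NOT 0=1 G3=G2=0 -> 1010
Cycle of length 5 starting at step 2 -> no fixed point

Answer: cycle 5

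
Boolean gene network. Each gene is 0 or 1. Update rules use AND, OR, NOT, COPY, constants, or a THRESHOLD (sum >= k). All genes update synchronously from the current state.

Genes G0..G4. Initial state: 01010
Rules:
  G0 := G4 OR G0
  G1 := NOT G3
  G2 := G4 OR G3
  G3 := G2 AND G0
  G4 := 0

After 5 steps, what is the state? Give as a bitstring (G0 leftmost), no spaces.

Step 1: G0=G4|G0=0|0=0 G1=NOT G3=NOT 1=0 G2=G4|G3=0|1=1 G3=G2&G0=0&0=0 G4=0(const) -> 00100
Step 2: G0=G4|G0=0|0=0 G1=NOT G3=NOT 0=1 G2=G4|G3=0|0=0 G3=G2&G0=1&0=0 G4=0(const) -> 01000
Step 3: G0=G4|G0=0|0=0 G1=NOT G3=NOT 0=1 G2=G4|G3=0|0=0 G3=G2&G0=0&0=0 G4=0(const) -> 01000
Step 4: G0=G4|G0=0|0=0 G1=NOT G3=NOT 0=1 G2=G4|G3=0|0=0 G3=G2&G0=0&0=0 G4=0(const) -> 01000
Step 5: G0=G4|G0=0|0=0 G1=NOT G3=NOT 0=1 G2=G4|G3=0|0=0 G3=G2&G0=0&0=0 G4=0(const) -> 01000

01000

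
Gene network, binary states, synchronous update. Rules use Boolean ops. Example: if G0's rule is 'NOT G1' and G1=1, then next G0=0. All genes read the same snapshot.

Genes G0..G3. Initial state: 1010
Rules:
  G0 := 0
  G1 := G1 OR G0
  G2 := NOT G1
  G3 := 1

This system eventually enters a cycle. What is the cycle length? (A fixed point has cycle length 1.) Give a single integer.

Answer: 1

Derivation:
Step 0: 1010
Step 1: G0=0(const) G1=G1|G0=0|1=1 G2=NOT G1=NOT 0=1 G3=1(const) -> 0111
Step 2: G0=0(const) G1=G1|G0=1|0=1 G2=NOT G1=NOT 1=0 G3=1(const) -> 0101
Step 3: G0=0(const) G1=G1|G0=1|0=1 G2=NOT G1=NOT 1=0 G3=1(const) -> 0101
State from step 3 equals state from step 2 -> cycle length 1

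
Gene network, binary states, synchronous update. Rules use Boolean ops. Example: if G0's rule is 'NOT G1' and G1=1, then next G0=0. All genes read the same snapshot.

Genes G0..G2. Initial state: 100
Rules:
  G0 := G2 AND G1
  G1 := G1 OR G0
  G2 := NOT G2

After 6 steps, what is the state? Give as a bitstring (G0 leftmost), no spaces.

Step 1: G0=G2&G1=0&0=0 G1=G1|G0=0|1=1 G2=NOT G2=NOT 0=1 -> 011
Step 2: G0=G2&G1=1&1=1 G1=G1|G0=1|0=1 G2=NOT G2=NOT 1=0 -> 110
Step 3: G0=G2&G1=0&1=0 G1=G1|G0=1|1=1 G2=NOT G2=NOT 0=1 -> 011
Step 4: G0=G2&G1=1&1=1 G1=G1|G0=1|0=1 G2=NOT G2=NOT 1=0 -> 110
Step 5: G0=G2&G1=0&1=0 G1=G1|G0=1|1=1 G2=NOT G2=NOT 0=1 -> 011
Step 6: G0=G2&G1=1&1=1 G1=G1|G0=1|0=1 G2=NOT G2=NOT 1=0 -> 110

110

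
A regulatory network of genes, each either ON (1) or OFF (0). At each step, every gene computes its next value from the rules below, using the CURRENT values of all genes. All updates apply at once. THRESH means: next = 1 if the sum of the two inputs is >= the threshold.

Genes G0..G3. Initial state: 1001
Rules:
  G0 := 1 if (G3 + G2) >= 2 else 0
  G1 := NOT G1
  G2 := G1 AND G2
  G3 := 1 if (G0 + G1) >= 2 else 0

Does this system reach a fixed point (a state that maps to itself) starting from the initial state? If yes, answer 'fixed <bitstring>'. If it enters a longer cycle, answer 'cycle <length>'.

Step 0: 1001
Step 1: G0=(1+0>=2)=0 G1=NOT G1=NOT 0=1 G2=G1&G2=0&0=0 G3=(1+0>=2)=0 -> 0100
Step 2: G0=(0+0>=2)=0 G1=NOT G1=NOT 1=0 G2=G1&G2=1&0=0 G3=(0+1>=2)=0 -> 0000
Step 3: G0=(0+0>=2)=0 G1=NOT G1=NOT 0=1 G2=G1&G2=0&0=0 G3=(0+0>=2)=0 -> 0100
Cycle of length 2 starting at step 1 -> no fixed point

Answer: cycle 2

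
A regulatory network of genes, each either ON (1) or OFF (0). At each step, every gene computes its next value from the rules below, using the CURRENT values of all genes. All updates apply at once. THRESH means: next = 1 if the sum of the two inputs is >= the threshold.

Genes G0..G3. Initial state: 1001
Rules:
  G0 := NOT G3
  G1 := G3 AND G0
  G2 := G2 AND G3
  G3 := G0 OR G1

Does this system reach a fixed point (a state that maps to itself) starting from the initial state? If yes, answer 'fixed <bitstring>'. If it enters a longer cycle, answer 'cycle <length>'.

Step 0: 1001
Step 1: G0=NOT G3=NOT 1=0 G1=G3&G0=1&1=1 G2=G2&G3=0&1=0 G3=G0|G1=1|0=1 -> 0101
Step 2: G0=NOT G3=NOT 1=0 G1=G3&G0=1&0=0 G2=G2&G3=0&1=0 G3=G0|G1=0|1=1 -> 0001
Step 3: G0=NOT G3=NOT 1=0 G1=G3&G0=1&0=0 G2=G2&G3=0&1=0 G3=G0|G1=0|0=0 -> 0000
Step 4: G0=NOT G3=NOT 0=1 G1=G3&G0=0&0=0 G2=G2&G3=0&0=0 G3=G0|G1=0|0=0 -> 1000
Step 5: G0=NOT G3=NOT 0=1 G1=G3&G0=0&1=0 G2=G2&G3=0&0=0 G3=G0|G1=1|0=1 -> 1001
Cycle of length 5 starting at step 0 -> no fixed point

Answer: cycle 5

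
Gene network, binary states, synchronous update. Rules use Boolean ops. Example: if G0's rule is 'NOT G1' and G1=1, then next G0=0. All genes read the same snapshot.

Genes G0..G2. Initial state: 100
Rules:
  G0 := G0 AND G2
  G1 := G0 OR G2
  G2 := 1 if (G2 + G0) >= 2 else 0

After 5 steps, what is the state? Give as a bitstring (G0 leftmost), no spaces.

Step 1: G0=G0&G2=1&0=0 G1=G0|G2=1|0=1 G2=(0+1>=2)=0 -> 010
Step 2: G0=G0&G2=0&0=0 G1=G0|G2=0|0=0 G2=(0+0>=2)=0 -> 000
Step 3: G0=G0&G2=0&0=0 G1=G0|G2=0|0=0 G2=(0+0>=2)=0 -> 000
Step 4: G0=G0&G2=0&0=0 G1=G0|G2=0|0=0 G2=(0+0>=2)=0 -> 000
Step 5: G0=G0&G2=0&0=0 G1=G0|G2=0|0=0 G2=(0+0>=2)=0 -> 000

000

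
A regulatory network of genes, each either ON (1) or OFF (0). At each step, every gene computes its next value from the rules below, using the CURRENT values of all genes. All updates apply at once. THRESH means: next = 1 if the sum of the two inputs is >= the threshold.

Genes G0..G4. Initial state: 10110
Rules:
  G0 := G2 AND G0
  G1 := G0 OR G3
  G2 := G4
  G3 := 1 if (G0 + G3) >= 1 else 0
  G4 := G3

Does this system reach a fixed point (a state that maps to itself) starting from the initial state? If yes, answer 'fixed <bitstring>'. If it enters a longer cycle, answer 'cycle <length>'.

Step 0: 10110
Step 1: G0=G2&G0=1&1=1 G1=G0|G3=1|1=1 G2=G4=0 G3=(1+1>=1)=1 G4=G3=1 -> 11011
Step 2: G0=G2&G0=0&1=0 G1=G0|G3=1|1=1 G2=G4=1 G3=(1+1>=1)=1 G4=G3=1 -> 01111
Step 3: G0=G2&G0=1&0=0 G1=G0|G3=0|1=1 G2=G4=1 G3=(0+1>=1)=1 G4=G3=1 -> 01111
Fixed point reached at step 2: 01111

Answer: fixed 01111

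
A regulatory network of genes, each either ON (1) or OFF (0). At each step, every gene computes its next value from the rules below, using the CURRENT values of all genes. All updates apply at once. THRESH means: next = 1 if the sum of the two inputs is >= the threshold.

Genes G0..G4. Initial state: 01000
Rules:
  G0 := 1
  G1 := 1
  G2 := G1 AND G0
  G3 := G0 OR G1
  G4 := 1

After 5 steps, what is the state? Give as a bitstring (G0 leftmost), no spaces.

Step 1: G0=1(const) G1=1(const) G2=G1&G0=1&0=0 G3=G0|G1=0|1=1 G4=1(const) -> 11011
Step 2: G0=1(const) G1=1(const) G2=G1&G0=1&1=1 G3=G0|G1=1|1=1 G4=1(const) -> 11111
Step 3: G0=1(const) G1=1(const) G2=G1&G0=1&1=1 G3=G0|G1=1|1=1 G4=1(const) -> 11111
Step 4: G0=1(const) G1=1(const) G2=G1&G0=1&1=1 G3=G0|G1=1|1=1 G4=1(const) -> 11111
Step 5: G0=1(const) G1=1(const) G2=G1&G0=1&1=1 G3=G0|G1=1|1=1 G4=1(const) -> 11111

11111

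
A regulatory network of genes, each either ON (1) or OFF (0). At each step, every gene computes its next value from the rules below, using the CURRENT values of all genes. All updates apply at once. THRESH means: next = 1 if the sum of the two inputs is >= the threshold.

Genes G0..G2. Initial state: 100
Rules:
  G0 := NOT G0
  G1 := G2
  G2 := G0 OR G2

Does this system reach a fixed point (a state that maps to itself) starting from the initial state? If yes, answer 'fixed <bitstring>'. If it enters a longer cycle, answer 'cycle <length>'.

Step 0: 100
Step 1: G0=NOT G0=NOT 1=0 G1=G2=0 G2=G0|G2=1|0=1 -> 001
Step 2: G0=NOT G0=NOT 0=1 G1=G2=1 G2=G0|G2=0|1=1 -> 111
Step 3: G0=NOT G0=NOT 1=0 G1=G2=1 G2=G0|G2=1|1=1 -> 011
Step 4: G0=NOT G0=NOT 0=1 G1=G2=1 G2=G0|G2=0|1=1 -> 111
Cycle of length 2 starting at step 2 -> no fixed point

Answer: cycle 2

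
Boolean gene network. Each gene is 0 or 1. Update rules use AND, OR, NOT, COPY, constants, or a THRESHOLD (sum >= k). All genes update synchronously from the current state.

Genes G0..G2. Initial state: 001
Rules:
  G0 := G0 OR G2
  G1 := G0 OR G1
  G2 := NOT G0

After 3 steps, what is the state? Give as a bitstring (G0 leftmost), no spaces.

Step 1: G0=G0|G2=0|1=1 G1=G0|G1=0|0=0 G2=NOT G0=NOT 0=1 -> 101
Step 2: G0=G0|G2=1|1=1 G1=G0|G1=1|0=1 G2=NOT G0=NOT 1=0 -> 110
Step 3: G0=G0|G2=1|0=1 G1=G0|G1=1|1=1 G2=NOT G0=NOT 1=0 -> 110

110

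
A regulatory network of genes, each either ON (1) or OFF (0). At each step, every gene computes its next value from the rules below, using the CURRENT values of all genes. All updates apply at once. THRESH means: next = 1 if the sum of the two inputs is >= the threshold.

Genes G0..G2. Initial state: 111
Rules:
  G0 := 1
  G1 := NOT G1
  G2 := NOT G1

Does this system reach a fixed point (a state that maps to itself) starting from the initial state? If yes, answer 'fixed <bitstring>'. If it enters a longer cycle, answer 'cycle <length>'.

Answer: cycle 2

Derivation:
Step 0: 111
Step 1: G0=1(const) G1=NOT G1=NOT 1=0 G2=NOT G1=NOT 1=0 -> 100
Step 2: G0=1(const) G1=NOT G1=NOT 0=1 G2=NOT G1=NOT 0=1 -> 111
Cycle of length 2 starting at step 0 -> no fixed point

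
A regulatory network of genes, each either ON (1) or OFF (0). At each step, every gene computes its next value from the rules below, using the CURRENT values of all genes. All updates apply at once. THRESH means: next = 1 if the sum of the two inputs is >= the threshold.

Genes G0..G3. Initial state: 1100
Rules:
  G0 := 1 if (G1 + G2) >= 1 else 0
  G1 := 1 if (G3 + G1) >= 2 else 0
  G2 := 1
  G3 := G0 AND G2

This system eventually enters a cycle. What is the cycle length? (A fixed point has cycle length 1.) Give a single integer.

Step 0: 1100
Step 1: G0=(1+0>=1)=1 G1=(0+1>=2)=0 G2=1(const) G3=G0&G2=1&0=0 -> 1010
Step 2: G0=(0+1>=1)=1 G1=(0+0>=2)=0 G2=1(const) G3=G0&G2=1&1=1 -> 1011
Step 3: G0=(0+1>=1)=1 G1=(1+0>=2)=0 G2=1(const) G3=G0&G2=1&1=1 -> 1011
State from step 3 equals state from step 2 -> cycle length 1

Answer: 1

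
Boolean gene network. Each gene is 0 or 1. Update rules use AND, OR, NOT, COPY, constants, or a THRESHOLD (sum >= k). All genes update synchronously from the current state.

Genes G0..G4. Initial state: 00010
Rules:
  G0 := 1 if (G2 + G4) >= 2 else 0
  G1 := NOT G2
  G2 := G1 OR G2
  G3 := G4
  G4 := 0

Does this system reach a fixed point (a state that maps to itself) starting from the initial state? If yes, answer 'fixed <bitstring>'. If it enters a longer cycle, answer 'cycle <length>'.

Step 0: 00010
Step 1: G0=(0+0>=2)=0 G1=NOT G2=NOT 0=1 G2=G1|G2=0|0=0 G3=G4=0 G4=0(const) -> 01000
Step 2: G0=(0+0>=2)=0 G1=NOT G2=NOT 0=1 G2=G1|G2=1|0=1 G3=G4=0 G4=0(const) -> 01100
Step 3: G0=(1+0>=2)=0 G1=NOT G2=NOT 1=0 G2=G1|G2=1|1=1 G3=G4=0 G4=0(const) -> 00100
Step 4: G0=(1+0>=2)=0 G1=NOT G2=NOT 1=0 G2=G1|G2=0|1=1 G3=G4=0 G4=0(const) -> 00100
Fixed point reached at step 3: 00100

Answer: fixed 00100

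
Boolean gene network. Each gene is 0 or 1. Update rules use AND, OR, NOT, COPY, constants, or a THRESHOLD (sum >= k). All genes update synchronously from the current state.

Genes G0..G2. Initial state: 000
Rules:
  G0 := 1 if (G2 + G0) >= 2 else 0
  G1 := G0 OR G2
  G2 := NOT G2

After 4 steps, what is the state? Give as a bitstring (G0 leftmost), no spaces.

Step 1: G0=(0+0>=2)=0 G1=G0|G2=0|0=0 G2=NOT G2=NOT 0=1 -> 001
Step 2: G0=(1+0>=2)=0 G1=G0|G2=0|1=1 G2=NOT G2=NOT 1=0 -> 010
Step 3: G0=(0+0>=2)=0 G1=G0|G2=0|0=0 G2=NOT G2=NOT 0=1 -> 001
Step 4: G0=(1+0>=2)=0 G1=G0|G2=0|1=1 G2=NOT G2=NOT 1=0 -> 010

010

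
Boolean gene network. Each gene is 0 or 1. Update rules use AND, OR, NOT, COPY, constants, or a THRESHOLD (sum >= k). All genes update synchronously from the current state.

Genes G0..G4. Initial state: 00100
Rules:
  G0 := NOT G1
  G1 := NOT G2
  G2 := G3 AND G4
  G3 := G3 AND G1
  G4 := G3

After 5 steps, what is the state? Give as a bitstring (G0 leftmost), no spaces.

Step 1: G0=NOT G1=NOT 0=1 G1=NOT G2=NOT 1=0 G2=G3&G4=0&0=0 G3=G3&G1=0&0=0 G4=G3=0 -> 10000
Step 2: G0=NOT G1=NOT 0=1 G1=NOT G2=NOT 0=1 G2=G3&G4=0&0=0 G3=G3&G1=0&0=0 G4=G3=0 -> 11000
Step 3: G0=NOT G1=NOT 1=0 G1=NOT G2=NOT 0=1 G2=G3&G4=0&0=0 G3=G3&G1=0&1=0 G4=G3=0 -> 01000
Step 4: G0=NOT G1=NOT 1=0 G1=NOT G2=NOT 0=1 G2=G3&G4=0&0=0 G3=G3&G1=0&1=0 G4=G3=0 -> 01000
Step 5: G0=NOT G1=NOT 1=0 G1=NOT G2=NOT 0=1 G2=G3&G4=0&0=0 G3=G3&G1=0&1=0 G4=G3=0 -> 01000

01000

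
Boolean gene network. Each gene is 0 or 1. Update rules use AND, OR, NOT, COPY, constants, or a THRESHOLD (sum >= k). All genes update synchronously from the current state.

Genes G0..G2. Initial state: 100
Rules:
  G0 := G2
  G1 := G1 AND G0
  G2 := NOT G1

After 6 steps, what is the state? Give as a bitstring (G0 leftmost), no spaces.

Step 1: G0=G2=0 G1=G1&G0=0&1=0 G2=NOT G1=NOT 0=1 -> 001
Step 2: G0=G2=1 G1=G1&G0=0&0=0 G2=NOT G1=NOT 0=1 -> 101
Step 3: G0=G2=1 G1=G1&G0=0&1=0 G2=NOT G1=NOT 0=1 -> 101
Step 4: G0=G2=1 G1=G1&G0=0&1=0 G2=NOT G1=NOT 0=1 -> 101
Step 5: G0=G2=1 G1=G1&G0=0&1=0 G2=NOT G1=NOT 0=1 -> 101
Step 6: G0=G2=1 G1=G1&G0=0&1=0 G2=NOT G1=NOT 0=1 -> 101

101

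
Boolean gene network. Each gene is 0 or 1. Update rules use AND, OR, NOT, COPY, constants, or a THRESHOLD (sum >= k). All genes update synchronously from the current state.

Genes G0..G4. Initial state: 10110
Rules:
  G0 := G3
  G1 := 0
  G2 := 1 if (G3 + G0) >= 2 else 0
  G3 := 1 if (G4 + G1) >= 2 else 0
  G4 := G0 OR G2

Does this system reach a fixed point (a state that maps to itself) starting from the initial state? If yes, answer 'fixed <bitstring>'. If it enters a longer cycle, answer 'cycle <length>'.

Answer: fixed 00000

Derivation:
Step 0: 10110
Step 1: G0=G3=1 G1=0(const) G2=(1+1>=2)=1 G3=(0+0>=2)=0 G4=G0|G2=1|1=1 -> 10101
Step 2: G0=G3=0 G1=0(const) G2=(0+1>=2)=0 G3=(1+0>=2)=0 G4=G0|G2=1|1=1 -> 00001
Step 3: G0=G3=0 G1=0(const) G2=(0+0>=2)=0 G3=(1+0>=2)=0 G4=G0|G2=0|0=0 -> 00000
Step 4: G0=G3=0 G1=0(const) G2=(0+0>=2)=0 G3=(0+0>=2)=0 G4=G0|G2=0|0=0 -> 00000
Fixed point reached at step 3: 00000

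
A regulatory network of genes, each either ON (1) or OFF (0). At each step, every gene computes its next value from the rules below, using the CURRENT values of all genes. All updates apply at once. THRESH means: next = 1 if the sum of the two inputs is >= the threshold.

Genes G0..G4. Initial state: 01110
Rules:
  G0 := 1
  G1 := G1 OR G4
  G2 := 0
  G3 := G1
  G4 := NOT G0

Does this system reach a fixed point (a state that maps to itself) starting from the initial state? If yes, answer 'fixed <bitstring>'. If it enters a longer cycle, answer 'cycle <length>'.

Step 0: 01110
Step 1: G0=1(const) G1=G1|G4=1|0=1 G2=0(const) G3=G1=1 G4=NOT G0=NOT 0=1 -> 11011
Step 2: G0=1(const) G1=G1|G4=1|1=1 G2=0(const) G3=G1=1 G4=NOT G0=NOT 1=0 -> 11010
Step 3: G0=1(const) G1=G1|G4=1|0=1 G2=0(const) G3=G1=1 G4=NOT G0=NOT 1=0 -> 11010
Fixed point reached at step 2: 11010

Answer: fixed 11010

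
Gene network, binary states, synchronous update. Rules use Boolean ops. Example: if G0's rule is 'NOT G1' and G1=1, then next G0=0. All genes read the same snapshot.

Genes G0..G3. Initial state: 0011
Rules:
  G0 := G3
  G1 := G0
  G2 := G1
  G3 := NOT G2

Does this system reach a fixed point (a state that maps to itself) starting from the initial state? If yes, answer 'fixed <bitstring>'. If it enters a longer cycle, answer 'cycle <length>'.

Step 0: 0011
Step 1: G0=G3=1 G1=G0=0 G2=G1=0 G3=NOT G2=NOT 1=0 -> 1000
Step 2: G0=G3=0 G1=G0=1 G2=G1=0 G3=NOT G2=NOT 0=1 -> 0101
Step 3: G0=G3=1 G1=G0=0 G2=G1=1 G3=NOT G2=NOT 0=1 -> 1011
Step 4: G0=G3=1 G1=G0=1 G2=G1=0 G3=NOT G2=NOT 1=0 -> 1100
Step 5: G0=G3=0 G1=G0=1 G2=G1=1 G3=NOT G2=NOT 0=1 -> 0111
Step 6: G0=G3=1 G1=G0=0 G2=G1=1 G3=NOT G2=NOT 1=0 -> 1010
Step 7: G0=G3=0 G1=G0=1 G2=G1=0 G3=NOT G2=NOT 1=0 -> 0100
Step 8: G0=G3=0 G1=G0=0 G2=G1=1 G3=NOT G2=NOT 0=1 -> 0011
Cycle of length 8 starting at step 0 -> no fixed point

Answer: cycle 8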